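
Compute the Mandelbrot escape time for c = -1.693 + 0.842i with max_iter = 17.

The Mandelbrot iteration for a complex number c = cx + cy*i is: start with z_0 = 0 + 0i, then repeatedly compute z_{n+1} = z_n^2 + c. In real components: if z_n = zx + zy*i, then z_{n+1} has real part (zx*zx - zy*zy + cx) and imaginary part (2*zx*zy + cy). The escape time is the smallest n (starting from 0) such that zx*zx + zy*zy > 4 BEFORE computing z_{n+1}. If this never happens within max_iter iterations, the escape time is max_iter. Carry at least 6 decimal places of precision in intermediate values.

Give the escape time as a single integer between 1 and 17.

Answer: 2

Derivation:
z_0 = 0 + 0i, c = -1.6930 + 0.8420i
Iter 1: z = -1.6930 + 0.8420i, |z|^2 = 3.5752
Iter 2: z = 0.4643 + -2.0090i, |z|^2 = 4.2517
Escaped at iteration 2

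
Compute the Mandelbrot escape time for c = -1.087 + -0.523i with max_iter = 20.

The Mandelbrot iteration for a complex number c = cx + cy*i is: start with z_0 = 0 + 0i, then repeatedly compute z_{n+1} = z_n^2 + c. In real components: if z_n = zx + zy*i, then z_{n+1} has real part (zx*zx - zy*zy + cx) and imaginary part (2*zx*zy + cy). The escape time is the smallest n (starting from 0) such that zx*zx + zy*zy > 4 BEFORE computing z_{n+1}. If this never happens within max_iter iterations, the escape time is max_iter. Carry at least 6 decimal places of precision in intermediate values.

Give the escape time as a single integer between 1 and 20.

Answer: 5

Derivation:
z_0 = 0 + 0i, c = -1.0870 + -0.5230i
Iter 1: z = -1.0870 + -0.5230i, |z|^2 = 1.4551
Iter 2: z = -0.1790 + 0.6140i, |z|^2 = 0.4090
Iter 3: z = -1.4320 + -0.7428i, |z|^2 = 2.6022
Iter 4: z = 0.4118 + 1.6042i, |z|^2 = 2.7432
Iter 5: z = -3.4909 + 0.7984i, |z|^2 = 12.8241
Escaped at iteration 5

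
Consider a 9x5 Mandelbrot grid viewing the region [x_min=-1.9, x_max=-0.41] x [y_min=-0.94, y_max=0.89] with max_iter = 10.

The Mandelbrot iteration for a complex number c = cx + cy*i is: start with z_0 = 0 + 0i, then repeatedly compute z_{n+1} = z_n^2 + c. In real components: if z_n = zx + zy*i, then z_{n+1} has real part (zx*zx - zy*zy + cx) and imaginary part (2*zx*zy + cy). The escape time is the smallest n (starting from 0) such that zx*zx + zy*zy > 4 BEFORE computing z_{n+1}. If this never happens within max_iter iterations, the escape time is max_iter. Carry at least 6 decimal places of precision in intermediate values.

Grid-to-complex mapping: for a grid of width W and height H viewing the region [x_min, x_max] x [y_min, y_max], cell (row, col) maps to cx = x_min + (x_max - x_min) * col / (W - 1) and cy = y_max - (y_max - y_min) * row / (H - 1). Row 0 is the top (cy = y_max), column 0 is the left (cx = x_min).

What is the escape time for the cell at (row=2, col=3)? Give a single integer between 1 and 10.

Answer: 10

Derivation:
z_0 = 0 + 0i, c = -1.3413 + -0.0250i
Iter 1: z = -1.3413 + -0.0250i, |z|^2 = 1.7996
Iter 2: z = 0.4571 + 0.0421i, |z|^2 = 0.2107
Iter 3: z = -1.1341 + 0.0135i, |z|^2 = 1.2864
Iter 4: z = -0.0552 + -0.0555i, |z|^2 = 0.0061
Iter 5: z = -1.3413 + -0.0189i, |z|^2 = 1.7994
Iter 6: z = 0.4574 + 0.0256i, |z|^2 = 0.2099
Iter 7: z = -1.1327 + -0.0016i, |z|^2 = 1.2829
Iter 8: z = -0.0583 + -0.0214i, |z|^2 = 0.0039
Iter 9: z = -1.3383 + -0.0225i, |z|^2 = 1.7916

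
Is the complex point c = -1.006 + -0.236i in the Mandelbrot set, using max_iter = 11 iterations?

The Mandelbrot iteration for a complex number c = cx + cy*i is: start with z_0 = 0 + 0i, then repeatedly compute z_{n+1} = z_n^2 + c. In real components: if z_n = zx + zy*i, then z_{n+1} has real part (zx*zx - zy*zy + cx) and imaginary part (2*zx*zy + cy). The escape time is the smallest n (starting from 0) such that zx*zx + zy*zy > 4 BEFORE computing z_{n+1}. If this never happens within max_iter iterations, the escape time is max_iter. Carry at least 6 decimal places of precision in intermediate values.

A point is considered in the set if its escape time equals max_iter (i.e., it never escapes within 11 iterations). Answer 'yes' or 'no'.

Answer: yes

Derivation:
z_0 = 0 + 0i, c = -1.0060 + -0.2360i
Iter 1: z = -1.0060 + -0.2360i, |z|^2 = 1.0677
Iter 2: z = -0.0497 + 0.2388i, |z|^2 = 0.0595
Iter 3: z = -1.0606 + -0.2597i, |z|^2 = 1.1923
Iter 4: z = 0.0514 + 0.3149i, |z|^2 = 0.1018
Iter 5: z = -1.1025 + -0.2037i, |z|^2 = 1.2570
Iter 6: z = 0.1681 + 0.2131i, |z|^2 = 0.0737
Iter 7: z = -1.0231 + -0.1644i, |z|^2 = 1.0738
Iter 8: z = 0.0138 + 0.1003i, |z|^2 = 0.0103
Iter 9: z = -1.0159 + -0.2332i, |z|^2 = 1.0864
Iter 10: z = -0.0284 + 0.2379i, |z|^2 = 0.0574
Did not escape in 11 iterations → in set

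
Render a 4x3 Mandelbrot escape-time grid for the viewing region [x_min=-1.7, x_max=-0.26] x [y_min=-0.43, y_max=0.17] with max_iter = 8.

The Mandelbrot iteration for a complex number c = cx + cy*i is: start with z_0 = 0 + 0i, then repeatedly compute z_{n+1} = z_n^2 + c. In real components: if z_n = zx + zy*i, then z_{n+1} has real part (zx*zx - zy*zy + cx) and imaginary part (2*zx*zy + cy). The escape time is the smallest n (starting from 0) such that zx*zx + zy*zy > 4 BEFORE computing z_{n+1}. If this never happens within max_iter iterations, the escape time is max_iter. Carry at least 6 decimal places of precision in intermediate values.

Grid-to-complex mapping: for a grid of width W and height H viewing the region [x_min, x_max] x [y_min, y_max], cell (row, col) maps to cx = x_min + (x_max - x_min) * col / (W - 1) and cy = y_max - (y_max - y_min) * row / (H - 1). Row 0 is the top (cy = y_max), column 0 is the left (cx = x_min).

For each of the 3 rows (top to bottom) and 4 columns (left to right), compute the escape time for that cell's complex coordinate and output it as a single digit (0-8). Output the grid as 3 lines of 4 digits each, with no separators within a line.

Answer: 4888
5888
3688

Derivation:
(row=0, col=0): c = -1.7000 + 0.1700i → escape time 4
(row=0, col=1): c = -1.2200 + 0.1700i → escape time 8
(row=0, col=2): c = -0.7400 + 0.1700i → escape time 8
(row=0, col=3): c = -0.2600 + 0.1700i → escape time 8
(row=1, col=0): c = -1.7000 + -0.1300i → escape time 5
(row=1, col=1): c = -1.2200 + -0.1300i → escape time 8
(row=1, col=2): c = -0.7400 + -0.1300i → escape time 8
(row=1, col=3): c = -0.2600 + -0.1300i → escape time 8
(row=2, col=0): c = -1.7000 + -0.4300i → escape time 3
(row=2, col=1): c = -1.2200 + -0.4300i → escape time 6
(row=2, col=2): c = -0.7400 + -0.4300i → escape time 8
(row=2, col=3): c = -0.2600 + -0.4300i → escape time 8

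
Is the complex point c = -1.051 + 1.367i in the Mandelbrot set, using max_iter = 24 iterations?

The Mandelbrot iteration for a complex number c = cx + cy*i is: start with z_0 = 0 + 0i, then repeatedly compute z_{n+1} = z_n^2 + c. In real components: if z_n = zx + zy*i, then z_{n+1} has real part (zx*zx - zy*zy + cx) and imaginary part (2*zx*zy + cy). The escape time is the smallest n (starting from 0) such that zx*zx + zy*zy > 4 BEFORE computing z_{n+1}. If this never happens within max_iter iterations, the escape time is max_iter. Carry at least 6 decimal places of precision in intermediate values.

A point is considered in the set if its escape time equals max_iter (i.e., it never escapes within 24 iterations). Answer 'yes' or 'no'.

z_0 = 0 + 0i, c = -1.0510 + 1.3670i
Iter 1: z = -1.0510 + 1.3670i, |z|^2 = 2.9733
Iter 2: z = -1.8151 + -1.5064i, |z|^2 = 5.5639
Escaped at iteration 2

Answer: no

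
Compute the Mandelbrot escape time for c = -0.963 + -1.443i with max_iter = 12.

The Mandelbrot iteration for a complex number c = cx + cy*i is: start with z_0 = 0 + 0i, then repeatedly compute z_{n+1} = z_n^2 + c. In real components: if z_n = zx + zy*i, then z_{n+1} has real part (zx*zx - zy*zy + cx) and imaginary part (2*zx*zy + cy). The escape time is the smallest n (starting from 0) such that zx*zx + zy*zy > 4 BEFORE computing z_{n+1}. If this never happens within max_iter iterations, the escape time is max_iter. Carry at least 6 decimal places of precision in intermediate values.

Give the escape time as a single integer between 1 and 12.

z_0 = 0 + 0i, c = -0.9630 + -1.4430i
Iter 1: z = -0.9630 + -1.4430i, |z|^2 = 3.0096
Iter 2: z = -2.1179 + 1.3362i, |z|^2 = 6.2709
Escaped at iteration 2

Answer: 2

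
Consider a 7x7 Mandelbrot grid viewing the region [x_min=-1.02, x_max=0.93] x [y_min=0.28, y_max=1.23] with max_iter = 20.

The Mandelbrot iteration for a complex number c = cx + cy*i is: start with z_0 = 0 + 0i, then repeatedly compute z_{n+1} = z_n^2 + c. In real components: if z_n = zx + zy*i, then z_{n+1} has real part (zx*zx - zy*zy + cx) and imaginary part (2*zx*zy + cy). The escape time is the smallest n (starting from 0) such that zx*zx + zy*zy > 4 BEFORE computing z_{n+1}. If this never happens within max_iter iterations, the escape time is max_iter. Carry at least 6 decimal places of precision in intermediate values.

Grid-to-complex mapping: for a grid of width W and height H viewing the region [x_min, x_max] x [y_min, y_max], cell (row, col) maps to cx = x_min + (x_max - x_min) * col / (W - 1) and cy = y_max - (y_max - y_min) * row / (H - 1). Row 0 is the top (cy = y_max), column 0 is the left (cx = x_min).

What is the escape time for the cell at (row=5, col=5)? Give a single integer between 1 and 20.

z_0 = 0 + 0i, c = 0.6050 + 0.4383i
Iter 1: z = 0.6050 + 0.4383i, |z|^2 = 0.5582
Iter 2: z = 0.7789 + 0.9687i, |z|^2 = 1.5451
Iter 3: z = 0.2733 + 1.9474i, |z|^2 = 3.8670
Iter 4: z = -3.1126 + 1.5026i, |z|^2 = 11.9462
Escaped at iteration 4

Answer: 4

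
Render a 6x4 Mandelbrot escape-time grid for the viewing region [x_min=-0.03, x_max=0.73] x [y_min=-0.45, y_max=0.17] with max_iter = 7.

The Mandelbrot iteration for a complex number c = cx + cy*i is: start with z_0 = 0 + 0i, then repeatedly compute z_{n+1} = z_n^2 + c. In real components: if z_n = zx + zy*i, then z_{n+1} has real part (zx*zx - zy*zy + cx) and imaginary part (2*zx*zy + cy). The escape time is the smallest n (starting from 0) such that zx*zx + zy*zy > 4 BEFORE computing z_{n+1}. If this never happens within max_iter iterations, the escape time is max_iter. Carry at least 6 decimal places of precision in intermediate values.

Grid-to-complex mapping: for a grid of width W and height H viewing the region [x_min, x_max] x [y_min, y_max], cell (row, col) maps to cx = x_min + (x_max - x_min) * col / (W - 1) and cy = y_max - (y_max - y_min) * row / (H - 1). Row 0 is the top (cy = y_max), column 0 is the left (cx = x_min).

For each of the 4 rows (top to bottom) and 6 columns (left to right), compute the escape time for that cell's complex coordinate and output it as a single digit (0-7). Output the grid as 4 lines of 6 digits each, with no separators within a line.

Answer: 777743
777643
777743
777743

Derivation:
(row=0, col=0): c = -0.0300 + 0.1700i → escape time 7
(row=0, col=1): c = 0.1220 + 0.1700i → escape time 7
(row=0, col=2): c = 0.2740 + 0.1700i → escape time 7
(row=0, col=3): c = 0.4260 + 0.1700i → escape time 7
(row=0, col=4): c = 0.5780 + 0.1700i → escape time 4
(row=0, col=5): c = 0.7300 + 0.1700i → escape time 3
(row=1, col=0): c = -0.0300 + -0.0367i → escape time 7
(row=1, col=1): c = 0.1220 + -0.0367i → escape time 7
(row=1, col=2): c = 0.2740 + -0.0367i → escape time 7
(row=1, col=3): c = 0.4260 + -0.0367i → escape time 6
(row=1, col=4): c = 0.5780 + -0.0367i → escape time 4
(row=1, col=5): c = 0.7300 + -0.0367i → escape time 3
(row=2, col=0): c = -0.0300 + -0.2433i → escape time 7
(row=2, col=1): c = 0.1220 + -0.2433i → escape time 7
(row=2, col=2): c = 0.2740 + -0.2433i → escape time 7
(row=2, col=3): c = 0.4260 + -0.2433i → escape time 7
(row=2, col=4): c = 0.5780 + -0.2433i → escape time 4
(row=2, col=5): c = 0.7300 + -0.2433i → escape time 3
(row=3, col=0): c = -0.0300 + -0.4500i → escape time 7
(row=3, col=1): c = 0.1220 + -0.4500i → escape time 7
(row=3, col=2): c = 0.2740 + -0.4500i → escape time 7
(row=3, col=3): c = 0.4260 + -0.4500i → escape time 7
(row=3, col=4): c = 0.5780 + -0.4500i → escape time 4
(row=3, col=5): c = 0.7300 + -0.4500i → escape time 3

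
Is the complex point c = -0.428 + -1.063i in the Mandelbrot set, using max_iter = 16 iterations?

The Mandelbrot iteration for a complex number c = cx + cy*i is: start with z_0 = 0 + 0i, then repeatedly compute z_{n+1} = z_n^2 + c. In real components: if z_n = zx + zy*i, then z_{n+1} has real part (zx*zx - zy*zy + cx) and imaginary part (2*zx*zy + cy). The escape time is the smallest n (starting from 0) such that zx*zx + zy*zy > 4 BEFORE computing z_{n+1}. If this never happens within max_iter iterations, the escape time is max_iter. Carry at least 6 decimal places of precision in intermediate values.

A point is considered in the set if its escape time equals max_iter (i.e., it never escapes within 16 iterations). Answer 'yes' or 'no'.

z_0 = 0 + 0i, c = -0.4280 + -1.0630i
Iter 1: z = -0.4280 + -1.0630i, |z|^2 = 1.3132
Iter 2: z = -1.3748 + -0.1531i, |z|^2 = 1.9135
Iter 3: z = 1.4386 + -0.6421i, |z|^2 = 2.4819
Iter 4: z = 1.2293 + -2.9105i, |z|^2 = 9.9821
Escaped at iteration 4

Answer: no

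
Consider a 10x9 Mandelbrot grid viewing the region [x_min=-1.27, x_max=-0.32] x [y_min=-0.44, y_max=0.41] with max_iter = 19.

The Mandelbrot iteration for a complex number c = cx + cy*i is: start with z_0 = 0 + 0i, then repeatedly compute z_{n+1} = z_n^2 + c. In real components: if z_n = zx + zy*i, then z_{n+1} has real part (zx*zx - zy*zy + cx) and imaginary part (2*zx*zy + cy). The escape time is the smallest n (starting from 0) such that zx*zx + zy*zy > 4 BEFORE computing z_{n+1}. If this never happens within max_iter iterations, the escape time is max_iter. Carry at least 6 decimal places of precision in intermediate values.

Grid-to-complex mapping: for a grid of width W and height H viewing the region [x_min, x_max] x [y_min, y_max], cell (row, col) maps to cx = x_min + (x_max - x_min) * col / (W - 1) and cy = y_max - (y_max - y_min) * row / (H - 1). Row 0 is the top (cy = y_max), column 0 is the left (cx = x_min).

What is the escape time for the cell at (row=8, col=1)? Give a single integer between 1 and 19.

z_0 = 0 + 0i, c = -1.1644 + -0.4400i
Iter 1: z = -1.1644 + -0.4400i, |z|^2 = 1.5495
Iter 2: z = -0.0021 + 0.5847i, |z|^2 = 0.3419
Iter 3: z = -1.5063 + -0.4425i, |z|^2 = 2.4648
Iter 4: z = 0.9088 + 0.8930i, |z|^2 = 1.6234
Iter 5: z = -1.1360 + 1.1831i, |z|^2 = 2.6903
Iter 6: z = -1.2737 + -3.1281i, |z|^2 = 11.4074
Escaped at iteration 6

Answer: 6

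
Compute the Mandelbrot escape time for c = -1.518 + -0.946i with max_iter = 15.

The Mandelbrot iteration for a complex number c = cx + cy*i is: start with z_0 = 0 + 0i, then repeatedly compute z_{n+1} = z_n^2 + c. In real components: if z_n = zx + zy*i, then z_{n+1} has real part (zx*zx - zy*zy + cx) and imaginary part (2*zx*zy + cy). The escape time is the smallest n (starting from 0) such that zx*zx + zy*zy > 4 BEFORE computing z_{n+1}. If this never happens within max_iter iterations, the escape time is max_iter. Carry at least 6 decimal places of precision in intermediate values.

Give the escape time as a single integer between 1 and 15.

Answer: 3

Derivation:
z_0 = 0 + 0i, c = -1.5180 + -0.9460i
Iter 1: z = -1.5180 + -0.9460i, |z|^2 = 3.1992
Iter 2: z = -0.1086 + 1.9261i, |z|^2 = 3.7215
Iter 3: z = -5.2159 + -1.3643i, |z|^2 = 29.0669
Escaped at iteration 3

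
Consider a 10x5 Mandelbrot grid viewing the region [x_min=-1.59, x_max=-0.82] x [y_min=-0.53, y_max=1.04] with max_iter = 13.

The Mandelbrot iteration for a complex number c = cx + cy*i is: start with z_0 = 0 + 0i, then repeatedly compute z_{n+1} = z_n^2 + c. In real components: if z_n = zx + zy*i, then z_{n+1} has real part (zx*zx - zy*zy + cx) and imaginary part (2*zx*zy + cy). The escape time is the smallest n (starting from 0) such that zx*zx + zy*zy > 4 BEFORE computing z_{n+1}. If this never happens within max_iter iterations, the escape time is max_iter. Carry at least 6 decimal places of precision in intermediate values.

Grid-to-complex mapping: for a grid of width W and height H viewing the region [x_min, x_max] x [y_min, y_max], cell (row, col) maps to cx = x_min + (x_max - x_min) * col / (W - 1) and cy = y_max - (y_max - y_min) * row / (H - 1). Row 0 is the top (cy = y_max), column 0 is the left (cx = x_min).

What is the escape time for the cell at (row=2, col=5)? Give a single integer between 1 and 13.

Answer: 13

Derivation:
z_0 = 0 + 0i, c = -1.1622 + 0.2550i
Iter 1: z = -1.1622 + 0.2550i, |z|^2 = 1.4158
Iter 2: z = 0.1235 + -0.3377i, |z|^2 = 0.1293
Iter 3: z = -1.2610 + 0.1716i, |z|^2 = 1.6196
Iter 4: z = 0.3985 + -0.1777i, |z|^2 = 0.1904
Iter 5: z = -1.0350 + 0.1133i, |z|^2 = 1.0840
Iter 6: z = -0.1039 + 0.0204i, |z|^2 = 0.0112
Iter 7: z = -1.1518 + 0.2508i, |z|^2 = 1.3896
Iter 8: z = 0.1016 + -0.3227i, |z|^2 = 0.1145
Iter 9: z = -1.2560 + 0.1894i, |z|^2 = 1.6135
Iter 10: z = 0.3795 + -0.2208i, |z|^2 = 0.1928
Iter 11: z = -1.0670 + 0.0874i, |z|^2 = 1.1461
Iter 12: z = -0.0314 + 0.0685i, |z|^2 = 0.0057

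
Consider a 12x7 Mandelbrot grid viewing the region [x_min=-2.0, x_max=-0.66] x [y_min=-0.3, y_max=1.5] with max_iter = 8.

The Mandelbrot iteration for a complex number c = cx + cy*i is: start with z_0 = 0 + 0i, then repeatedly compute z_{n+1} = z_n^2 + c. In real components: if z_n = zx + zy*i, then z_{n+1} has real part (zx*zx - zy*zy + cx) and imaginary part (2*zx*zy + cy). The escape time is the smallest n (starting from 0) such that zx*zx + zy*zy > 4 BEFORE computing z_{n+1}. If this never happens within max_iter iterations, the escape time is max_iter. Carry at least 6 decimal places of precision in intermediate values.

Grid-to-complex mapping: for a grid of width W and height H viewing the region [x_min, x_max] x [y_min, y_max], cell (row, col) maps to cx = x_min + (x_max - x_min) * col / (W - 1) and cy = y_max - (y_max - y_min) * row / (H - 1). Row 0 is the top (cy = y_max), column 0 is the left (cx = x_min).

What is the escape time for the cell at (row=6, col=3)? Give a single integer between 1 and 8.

z_0 = 0 + 0i, c = -1.6345 + -0.3000i
Iter 1: z = -1.6345 + -0.3000i, |z|^2 = 2.7617
Iter 2: z = 0.9472 + 0.6807i, |z|^2 = 1.3606
Iter 3: z = -1.2008 + 0.9896i, |z|^2 = 2.4211
Iter 4: z = -1.1720 + -2.6764i, |z|^2 = 8.5369
Escaped at iteration 4

Answer: 4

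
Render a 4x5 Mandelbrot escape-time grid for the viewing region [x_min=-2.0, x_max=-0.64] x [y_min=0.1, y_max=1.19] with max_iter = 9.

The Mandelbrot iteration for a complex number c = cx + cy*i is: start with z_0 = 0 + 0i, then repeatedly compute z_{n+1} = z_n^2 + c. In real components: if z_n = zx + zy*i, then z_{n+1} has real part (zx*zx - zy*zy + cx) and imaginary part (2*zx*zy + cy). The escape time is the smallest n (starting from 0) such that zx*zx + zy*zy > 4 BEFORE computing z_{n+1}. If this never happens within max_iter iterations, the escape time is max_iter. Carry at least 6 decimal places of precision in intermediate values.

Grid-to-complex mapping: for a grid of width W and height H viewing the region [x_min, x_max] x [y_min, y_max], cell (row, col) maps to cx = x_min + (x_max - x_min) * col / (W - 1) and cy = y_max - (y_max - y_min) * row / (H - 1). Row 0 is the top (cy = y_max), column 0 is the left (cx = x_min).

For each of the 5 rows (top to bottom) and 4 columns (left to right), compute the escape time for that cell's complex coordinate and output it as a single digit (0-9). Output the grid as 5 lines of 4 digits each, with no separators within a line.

(row=0, col=0): c = -2.0000 + 1.1900i → escape time 1
(row=0, col=1): c = -1.5467 + 1.1900i → escape time 2
(row=0, col=2): c = -1.0933 + 1.1900i → escape time 3
(row=0, col=3): c = -0.6400 + 1.1900i → escape time 3
(row=1, col=0): c = -2.0000 + 0.9175i → escape time 1
(row=1, col=1): c = -1.5467 + 0.9175i → escape time 3
(row=1, col=2): c = -1.0933 + 0.9175i → escape time 3
(row=1, col=3): c = -0.6400 + 0.9175i → escape time 4
(row=2, col=0): c = -2.0000 + 0.6450i → escape time 1
(row=2, col=1): c = -1.5467 + 0.6450i → escape time 3
(row=2, col=2): c = -1.0933 + 0.6450i → escape time 4
(row=2, col=3): c = -0.6400 + 0.6450i → escape time 7
(row=3, col=0): c = -2.0000 + 0.3725i → escape time 1
(row=3, col=1): c = -1.5467 + 0.3725i → escape time 4
(row=3, col=2): c = -1.0933 + 0.3725i → escape time 7
(row=3, col=3): c = -0.6400 + 0.3725i → escape time 9
(row=4, col=0): c = -2.0000 + 0.1000i → escape time 1
(row=4, col=1): c = -1.5467 + 0.1000i → escape time 6
(row=4, col=2): c = -1.0933 + 0.1000i → escape time 9
(row=4, col=3): c = -0.6400 + 0.1000i → escape time 9

Answer: 1233
1334
1347
1479
1699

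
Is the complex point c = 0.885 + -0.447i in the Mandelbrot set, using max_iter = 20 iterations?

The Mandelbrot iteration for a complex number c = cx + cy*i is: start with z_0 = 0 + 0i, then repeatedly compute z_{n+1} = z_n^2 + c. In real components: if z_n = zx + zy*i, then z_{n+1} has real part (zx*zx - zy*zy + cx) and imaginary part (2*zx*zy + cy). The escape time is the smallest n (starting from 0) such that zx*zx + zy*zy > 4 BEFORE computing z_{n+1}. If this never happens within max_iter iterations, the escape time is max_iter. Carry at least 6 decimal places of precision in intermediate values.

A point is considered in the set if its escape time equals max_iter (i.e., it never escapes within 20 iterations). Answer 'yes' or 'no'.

Answer: no

Derivation:
z_0 = 0 + 0i, c = 0.8850 + -0.4470i
Iter 1: z = 0.8850 + -0.4470i, |z|^2 = 0.9830
Iter 2: z = 1.4684 + -1.2382i, |z|^2 = 3.6894
Iter 3: z = 1.5081 + -4.0834i, |z|^2 = 18.9483
Escaped at iteration 3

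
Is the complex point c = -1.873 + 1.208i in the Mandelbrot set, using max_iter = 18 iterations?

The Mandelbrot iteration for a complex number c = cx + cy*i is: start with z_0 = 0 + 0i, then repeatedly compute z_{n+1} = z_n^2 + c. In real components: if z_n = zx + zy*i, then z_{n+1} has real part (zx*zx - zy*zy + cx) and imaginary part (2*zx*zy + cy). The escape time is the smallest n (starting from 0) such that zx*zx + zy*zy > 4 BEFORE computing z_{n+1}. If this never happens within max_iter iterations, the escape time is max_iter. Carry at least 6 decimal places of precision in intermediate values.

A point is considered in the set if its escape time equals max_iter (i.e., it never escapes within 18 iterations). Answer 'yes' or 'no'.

z_0 = 0 + 0i, c = -1.8730 + 1.2080i
Iter 1: z = -1.8730 + 1.2080i, |z|^2 = 4.9674
Escaped at iteration 1

Answer: no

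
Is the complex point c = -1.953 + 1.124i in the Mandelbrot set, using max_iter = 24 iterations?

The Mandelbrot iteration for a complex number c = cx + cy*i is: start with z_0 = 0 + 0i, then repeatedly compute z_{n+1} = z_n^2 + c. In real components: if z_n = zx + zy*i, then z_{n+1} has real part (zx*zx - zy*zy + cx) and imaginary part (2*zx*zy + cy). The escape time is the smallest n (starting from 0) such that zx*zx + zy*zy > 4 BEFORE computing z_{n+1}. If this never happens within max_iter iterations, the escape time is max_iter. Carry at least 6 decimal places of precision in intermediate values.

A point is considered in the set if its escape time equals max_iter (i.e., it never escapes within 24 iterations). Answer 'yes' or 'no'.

z_0 = 0 + 0i, c = -1.9530 + 1.1240i
Iter 1: z = -1.9530 + 1.1240i, |z|^2 = 5.0776
Escaped at iteration 1

Answer: no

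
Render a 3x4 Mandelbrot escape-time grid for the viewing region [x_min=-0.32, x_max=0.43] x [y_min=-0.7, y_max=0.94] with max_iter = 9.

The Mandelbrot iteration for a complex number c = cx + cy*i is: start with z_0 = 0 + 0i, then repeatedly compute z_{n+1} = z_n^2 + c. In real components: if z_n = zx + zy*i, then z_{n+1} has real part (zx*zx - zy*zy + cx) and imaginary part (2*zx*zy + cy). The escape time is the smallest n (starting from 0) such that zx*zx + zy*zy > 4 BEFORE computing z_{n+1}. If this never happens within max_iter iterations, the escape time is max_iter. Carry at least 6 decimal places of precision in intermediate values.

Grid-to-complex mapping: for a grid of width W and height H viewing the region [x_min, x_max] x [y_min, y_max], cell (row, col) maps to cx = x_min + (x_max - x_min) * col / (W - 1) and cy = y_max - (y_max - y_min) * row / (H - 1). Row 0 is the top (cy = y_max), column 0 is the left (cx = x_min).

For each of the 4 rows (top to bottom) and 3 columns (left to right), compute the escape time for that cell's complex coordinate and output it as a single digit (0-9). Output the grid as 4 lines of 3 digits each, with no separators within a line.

Answer: 553
999
998
994

Derivation:
(row=0, col=0): c = -0.3200 + 0.9400i → escape time 5
(row=0, col=1): c = 0.0550 + 0.9400i → escape time 5
(row=0, col=2): c = 0.4300 + 0.9400i → escape time 3
(row=1, col=0): c = -0.3200 + 0.3933i → escape time 9
(row=1, col=1): c = 0.0550 + 0.3933i → escape time 9
(row=1, col=2): c = 0.4300 + 0.3933i → escape time 9
(row=2, col=0): c = -0.3200 + -0.1533i → escape time 9
(row=2, col=1): c = 0.0550 + -0.1533i → escape time 9
(row=2, col=2): c = 0.4300 + -0.1533i → escape time 8
(row=3, col=0): c = -0.3200 + -0.7000i → escape time 9
(row=3, col=1): c = 0.0550 + -0.7000i → escape time 9
(row=3, col=2): c = 0.4300 + -0.7000i → escape time 4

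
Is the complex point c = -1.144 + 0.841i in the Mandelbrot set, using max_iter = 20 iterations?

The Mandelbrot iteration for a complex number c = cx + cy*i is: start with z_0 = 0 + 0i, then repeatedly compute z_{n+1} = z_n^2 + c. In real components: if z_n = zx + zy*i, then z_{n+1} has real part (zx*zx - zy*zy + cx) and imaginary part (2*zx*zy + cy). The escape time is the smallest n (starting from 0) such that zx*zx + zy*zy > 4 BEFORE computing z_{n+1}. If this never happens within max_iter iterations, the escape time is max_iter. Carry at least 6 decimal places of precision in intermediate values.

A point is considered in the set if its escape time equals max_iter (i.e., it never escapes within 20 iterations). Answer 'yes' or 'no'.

Answer: no

Derivation:
z_0 = 0 + 0i, c = -1.1440 + 0.8410i
Iter 1: z = -1.1440 + 0.8410i, |z|^2 = 2.0160
Iter 2: z = -0.5425 + -1.0832i, |z|^2 = 1.4677
Iter 3: z = -2.0230 + 2.0164i, |z|^2 = 8.1582
Escaped at iteration 3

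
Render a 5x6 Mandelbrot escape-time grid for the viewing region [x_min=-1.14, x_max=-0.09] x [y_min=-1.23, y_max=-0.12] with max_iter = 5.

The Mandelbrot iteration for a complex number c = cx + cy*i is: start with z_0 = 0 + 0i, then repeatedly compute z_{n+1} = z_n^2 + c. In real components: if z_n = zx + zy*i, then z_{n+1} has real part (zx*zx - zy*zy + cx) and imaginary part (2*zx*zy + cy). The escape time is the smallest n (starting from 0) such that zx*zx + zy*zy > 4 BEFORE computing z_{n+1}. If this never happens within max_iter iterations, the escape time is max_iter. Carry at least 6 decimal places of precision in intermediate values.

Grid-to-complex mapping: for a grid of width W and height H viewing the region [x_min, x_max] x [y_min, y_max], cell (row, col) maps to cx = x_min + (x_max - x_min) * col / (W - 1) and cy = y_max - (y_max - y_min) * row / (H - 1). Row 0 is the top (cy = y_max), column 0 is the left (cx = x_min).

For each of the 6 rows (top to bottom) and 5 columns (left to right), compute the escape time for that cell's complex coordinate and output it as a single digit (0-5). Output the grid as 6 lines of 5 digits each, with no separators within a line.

(row=0, col=0): c = -1.1400 + -0.1200i → escape time 5
(row=0, col=1): c = -0.8775 + -0.1200i → escape time 5
(row=0, col=2): c = -0.6150 + -0.1200i → escape time 5
(row=0, col=3): c = -0.3525 + -0.1200i → escape time 5
(row=0, col=4): c = -0.0900 + -0.1200i → escape time 5
(row=1, col=0): c = -1.1400 + -0.3420i → escape time 5
(row=1, col=1): c = -0.8775 + -0.3420i → escape time 5
(row=1, col=2): c = -0.6150 + -0.3420i → escape time 5
(row=1, col=3): c = -0.3525 + -0.3420i → escape time 5
(row=1, col=4): c = -0.0900 + -0.3420i → escape time 5
(row=2, col=0): c = -1.1400 + -0.5640i → escape time 4
(row=2, col=1): c = -0.8775 + -0.5640i → escape time 5
(row=2, col=2): c = -0.6150 + -0.5640i → escape time 5
(row=2, col=3): c = -0.3525 + -0.5640i → escape time 5
(row=2, col=4): c = -0.0900 + -0.5640i → escape time 5
(row=3, col=0): c = -1.1400 + -0.7860i → escape time 3
(row=3, col=1): c = -0.8775 + -0.7860i → escape time 4
(row=3, col=2): c = -0.6150 + -0.7860i → escape time 4
(row=3, col=3): c = -0.3525 + -0.7860i → escape time 5
(row=3, col=4): c = -0.0900 + -0.7860i → escape time 5
(row=4, col=0): c = -1.1400 + -1.0080i → escape time 3
(row=4, col=1): c = -0.8775 + -1.0080i → escape time 3
(row=4, col=2): c = -0.6150 + -1.0080i → escape time 4
(row=4, col=3): c = -0.3525 + -1.0080i → escape time 5
(row=4, col=4): c = -0.0900 + -1.0080i → escape time 5
(row=5, col=0): c = -1.1400 + -1.2300i → escape time 2
(row=5, col=1): c = -0.8775 + -1.2300i → escape time 3
(row=5, col=2): c = -0.6150 + -1.2300i → escape time 3
(row=5, col=3): c = -0.3525 + -1.2300i → escape time 3
(row=5, col=4): c = -0.0900 + -1.2300i → escape time 3

Answer: 55555
55555
45555
34455
33455
23333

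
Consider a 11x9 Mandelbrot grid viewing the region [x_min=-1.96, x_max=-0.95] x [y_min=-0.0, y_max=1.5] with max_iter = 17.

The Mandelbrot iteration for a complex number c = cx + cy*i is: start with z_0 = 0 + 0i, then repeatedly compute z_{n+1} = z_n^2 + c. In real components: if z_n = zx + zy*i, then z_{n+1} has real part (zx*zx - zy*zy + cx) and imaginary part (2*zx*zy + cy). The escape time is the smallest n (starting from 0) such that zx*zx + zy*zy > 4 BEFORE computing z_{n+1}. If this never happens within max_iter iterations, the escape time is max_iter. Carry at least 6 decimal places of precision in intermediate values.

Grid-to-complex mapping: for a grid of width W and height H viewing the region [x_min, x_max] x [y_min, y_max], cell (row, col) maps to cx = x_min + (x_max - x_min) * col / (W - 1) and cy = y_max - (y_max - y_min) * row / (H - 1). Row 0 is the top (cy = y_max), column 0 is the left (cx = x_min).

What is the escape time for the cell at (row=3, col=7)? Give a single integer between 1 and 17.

z_0 = 0 + 0i, c = -1.2530 + 0.9375i
Iter 1: z = -1.2530 + 0.9375i, |z|^2 = 2.4489
Iter 2: z = -0.5619 + -1.4119i, |z|^2 = 2.3091
Iter 3: z = -2.9307 + 2.5242i, |z|^2 = 14.9602
Escaped at iteration 3

Answer: 3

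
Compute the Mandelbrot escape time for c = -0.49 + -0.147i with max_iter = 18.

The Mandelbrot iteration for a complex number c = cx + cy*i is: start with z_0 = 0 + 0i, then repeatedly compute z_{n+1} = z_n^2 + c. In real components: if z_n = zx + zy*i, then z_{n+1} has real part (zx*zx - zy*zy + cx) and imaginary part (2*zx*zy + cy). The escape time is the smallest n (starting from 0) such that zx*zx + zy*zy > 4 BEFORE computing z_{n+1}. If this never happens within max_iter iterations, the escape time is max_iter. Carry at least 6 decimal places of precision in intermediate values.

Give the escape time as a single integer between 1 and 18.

z_0 = 0 + 0i, c = -0.4900 + -0.1470i
Iter 1: z = -0.4900 + -0.1470i, |z|^2 = 0.2617
Iter 2: z = -0.2715 + -0.0029i, |z|^2 = 0.0737
Iter 3: z = -0.4163 + -0.1454i, |z|^2 = 0.1944
Iter 4: z = -0.3378 + -0.0259i, |z|^2 = 0.1148
Iter 5: z = -0.3765 + -0.1295i, |z|^2 = 0.1585
Iter 6: z = -0.3650 + -0.0495i, |z|^2 = 0.1357
Iter 7: z = -0.3592 + -0.1109i, |z|^2 = 0.1413
Iter 8: z = -0.3732 + -0.0673i, |z|^2 = 0.1438
Iter 9: z = -0.3552 + -0.0967i, |z|^2 = 0.1355
Iter 10: z = -0.3732 + -0.0783i, |z|^2 = 0.1454
Iter 11: z = -0.3569 + -0.0886i, |z|^2 = 0.1352
Iter 12: z = -0.3705 + -0.0838i, |z|^2 = 0.1443
Iter 13: z = -0.3598 + -0.0849i, |z|^2 = 0.1366
Iter 14: z = -0.3678 + -0.0859i, |z|^2 = 0.1426
Iter 15: z = -0.3621 + -0.0838i, |z|^2 = 0.1381
Iter 16: z = -0.3659 + -0.0863i, |z|^2 = 0.1413
Iter 17: z = -0.3636 + -0.0838i, |z|^2 = 0.1392

Answer: 18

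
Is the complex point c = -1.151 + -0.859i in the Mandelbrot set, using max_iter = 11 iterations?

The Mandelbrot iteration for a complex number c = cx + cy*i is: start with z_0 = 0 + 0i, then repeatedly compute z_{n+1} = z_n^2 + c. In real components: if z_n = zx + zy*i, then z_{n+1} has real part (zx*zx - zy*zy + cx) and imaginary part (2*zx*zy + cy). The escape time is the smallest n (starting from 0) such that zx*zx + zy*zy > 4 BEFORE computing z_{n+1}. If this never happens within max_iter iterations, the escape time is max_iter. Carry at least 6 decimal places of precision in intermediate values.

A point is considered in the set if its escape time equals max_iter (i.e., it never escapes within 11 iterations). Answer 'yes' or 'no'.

Answer: no

Derivation:
z_0 = 0 + 0i, c = -1.1510 + -0.8590i
Iter 1: z = -1.1510 + -0.8590i, |z|^2 = 2.0627
Iter 2: z = -0.5641 + 1.1184i, |z|^2 = 1.5690
Iter 3: z = -2.0837 + -2.1208i, |z|^2 = 8.8393
Escaped at iteration 3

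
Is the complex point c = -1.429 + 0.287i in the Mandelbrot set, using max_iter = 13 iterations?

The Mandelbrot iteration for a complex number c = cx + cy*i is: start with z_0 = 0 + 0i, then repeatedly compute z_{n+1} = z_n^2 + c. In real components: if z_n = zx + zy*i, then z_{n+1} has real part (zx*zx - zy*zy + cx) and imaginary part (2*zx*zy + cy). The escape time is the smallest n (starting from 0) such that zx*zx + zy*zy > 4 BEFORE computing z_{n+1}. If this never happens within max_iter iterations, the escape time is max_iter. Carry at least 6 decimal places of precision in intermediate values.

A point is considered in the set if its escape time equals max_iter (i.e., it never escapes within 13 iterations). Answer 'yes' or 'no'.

Answer: no

Derivation:
z_0 = 0 + 0i, c = -1.4290 + 0.2870i
Iter 1: z = -1.4290 + 0.2870i, |z|^2 = 2.1244
Iter 2: z = 0.5307 + -0.5332i, |z|^2 = 0.5660
Iter 3: z = -1.4317 + -0.2790i, |z|^2 = 2.1277
Iter 4: z = 0.5431 + 1.0858i, |z|^2 = 1.4738
Iter 5: z = -2.3130 + 1.4663i, |z|^2 = 7.5001
Escaped at iteration 5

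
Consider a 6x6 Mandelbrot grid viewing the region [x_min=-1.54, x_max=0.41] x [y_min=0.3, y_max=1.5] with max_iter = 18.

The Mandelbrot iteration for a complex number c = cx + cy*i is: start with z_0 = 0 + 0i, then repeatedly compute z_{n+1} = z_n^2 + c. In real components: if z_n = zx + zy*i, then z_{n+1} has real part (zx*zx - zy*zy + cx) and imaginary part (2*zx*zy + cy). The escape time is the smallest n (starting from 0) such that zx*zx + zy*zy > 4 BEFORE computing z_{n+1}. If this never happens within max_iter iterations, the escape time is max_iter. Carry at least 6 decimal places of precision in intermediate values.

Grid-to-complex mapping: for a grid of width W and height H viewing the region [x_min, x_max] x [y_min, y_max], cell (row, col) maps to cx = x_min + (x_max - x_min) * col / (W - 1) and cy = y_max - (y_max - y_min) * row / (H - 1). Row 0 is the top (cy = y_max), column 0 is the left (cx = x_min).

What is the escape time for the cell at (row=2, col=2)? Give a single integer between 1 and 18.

z_0 = 0 + 0i, c = -0.7600 + 1.0200i
Iter 1: z = -0.7600 + 1.0200i, |z|^2 = 1.6180
Iter 2: z = -1.2228 + -0.5304i, |z|^2 = 1.7766
Iter 3: z = 0.4539 + 2.3171i, |z|^2 = 5.5752
Escaped at iteration 3

Answer: 3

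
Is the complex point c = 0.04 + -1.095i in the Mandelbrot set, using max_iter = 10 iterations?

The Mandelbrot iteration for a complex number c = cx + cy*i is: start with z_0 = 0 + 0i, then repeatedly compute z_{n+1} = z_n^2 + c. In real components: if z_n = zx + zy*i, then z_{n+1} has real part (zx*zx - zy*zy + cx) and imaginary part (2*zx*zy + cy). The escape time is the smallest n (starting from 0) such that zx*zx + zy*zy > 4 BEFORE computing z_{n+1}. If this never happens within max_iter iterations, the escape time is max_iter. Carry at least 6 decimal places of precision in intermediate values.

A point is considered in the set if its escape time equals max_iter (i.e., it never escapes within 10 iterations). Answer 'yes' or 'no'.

Answer: no

Derivation:
z_0 = 0 + 0i, c = 0.0400 + -1.0950i
Iter 1: z = 0.0400 + -1.0950i, |z|^2 = 1.2006
Iter 2: z = -1.1574 + -1.1826i, |z|^2 = 2.7382
Iter 3: z = -0.0189 + 1.6425i, |z|^2 = 2.6983
Iter 4: z = -2.6576 + -1.1571i, |z|^2 = 8.4017
Escaped at iteration 4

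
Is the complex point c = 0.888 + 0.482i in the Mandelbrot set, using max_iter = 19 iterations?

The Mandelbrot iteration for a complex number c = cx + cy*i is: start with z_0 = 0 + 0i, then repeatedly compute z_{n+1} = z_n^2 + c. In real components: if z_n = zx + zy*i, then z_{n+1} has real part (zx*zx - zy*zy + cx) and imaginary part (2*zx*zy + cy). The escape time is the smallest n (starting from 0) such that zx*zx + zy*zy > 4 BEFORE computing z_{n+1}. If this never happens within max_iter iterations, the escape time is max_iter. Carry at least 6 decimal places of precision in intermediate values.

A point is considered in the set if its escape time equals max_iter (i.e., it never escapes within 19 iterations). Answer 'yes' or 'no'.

Answer: no

Derivation:
z_0 = 0 + 0i, c = 0.8880 + 0.4820i
Iter 1: z = 0.8880 + 0.4820i, |z|^2 = 1.0209
Iter 2: z = 1.4442 + 1.3380i, |z|^2 = 3.8761
Iter 3: z = 1.1834 + 4.3468i, |z|^2 = 20.2954
Escaped at iteration 3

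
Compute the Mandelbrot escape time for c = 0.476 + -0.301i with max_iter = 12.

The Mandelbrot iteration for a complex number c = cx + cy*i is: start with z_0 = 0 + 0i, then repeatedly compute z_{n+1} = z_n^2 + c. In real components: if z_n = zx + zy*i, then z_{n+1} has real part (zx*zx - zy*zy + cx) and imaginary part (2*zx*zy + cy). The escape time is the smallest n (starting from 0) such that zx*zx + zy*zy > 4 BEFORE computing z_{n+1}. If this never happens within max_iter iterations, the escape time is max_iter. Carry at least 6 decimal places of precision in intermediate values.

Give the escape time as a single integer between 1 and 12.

z_0 = 0 + 0i, c = 0.4760 + -0.3010i
Iter 1: z = 0.4760 + -0.3010i, |z|^2 = 0.3172
Iter 2: z = 0.6120 + -0.5876i, |z|^2 = 0.7197
Iter 3: z = 0.5053 + -1.0201i, |z|^2 = 1.2960
Iter 4: z = -0.3093 + -1.3319i, |z|^2 = 1.8698
Iter 5: z = -1.2024 + 0.5231i, |z|^2 = 1.7193
Iter 6: z = 1.6481 + -1.5588i, |z|^2 = 5.1462
Escaped at iteration 6

Answer: 6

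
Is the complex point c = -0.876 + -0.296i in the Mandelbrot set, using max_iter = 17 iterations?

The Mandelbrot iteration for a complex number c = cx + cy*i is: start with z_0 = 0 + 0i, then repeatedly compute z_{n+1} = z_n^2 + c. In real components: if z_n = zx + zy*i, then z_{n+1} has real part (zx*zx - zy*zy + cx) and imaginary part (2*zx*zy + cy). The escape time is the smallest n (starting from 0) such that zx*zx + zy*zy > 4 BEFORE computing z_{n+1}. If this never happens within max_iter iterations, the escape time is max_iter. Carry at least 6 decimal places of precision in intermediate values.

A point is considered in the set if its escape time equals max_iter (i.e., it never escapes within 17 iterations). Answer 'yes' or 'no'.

z_0 = 0 + 0i, c = -0.8760 + -0.2960i
Iter 1: z = -0.8760 + -0.2960i, |z|^2 = 0.8550
Iter 2: z = -0.1962 + 0.2226i, |z|^2 = 0.0881
Iter 3: z = -0.8870 + -0.3834i, |z|^2 = 0.9338
Iter 4: z = -0.2361 + 0.3841i, |z|^2 = 0.2033
Iter 5: z = -0.9678 + -0.4774i, |z|^2 = 1.1645
Iter 6: z = -0.1673 + 0.6280i, |z|^2 = 0.4224
Iter 7: z = -1.2425 + -0.5062i, |z|^2 = 1.7999
Iter 8: z = 0.4115 + 0.9617i, |z|^2 = 1.0943
Iter 9: z = -1.6316 + 0.4955i, |z|^2 = 2.9077
Iter 10: z = 1.5406 + -1.9130i, |z|^2 = 6.0330
Escaped at iteration 10

Answer: no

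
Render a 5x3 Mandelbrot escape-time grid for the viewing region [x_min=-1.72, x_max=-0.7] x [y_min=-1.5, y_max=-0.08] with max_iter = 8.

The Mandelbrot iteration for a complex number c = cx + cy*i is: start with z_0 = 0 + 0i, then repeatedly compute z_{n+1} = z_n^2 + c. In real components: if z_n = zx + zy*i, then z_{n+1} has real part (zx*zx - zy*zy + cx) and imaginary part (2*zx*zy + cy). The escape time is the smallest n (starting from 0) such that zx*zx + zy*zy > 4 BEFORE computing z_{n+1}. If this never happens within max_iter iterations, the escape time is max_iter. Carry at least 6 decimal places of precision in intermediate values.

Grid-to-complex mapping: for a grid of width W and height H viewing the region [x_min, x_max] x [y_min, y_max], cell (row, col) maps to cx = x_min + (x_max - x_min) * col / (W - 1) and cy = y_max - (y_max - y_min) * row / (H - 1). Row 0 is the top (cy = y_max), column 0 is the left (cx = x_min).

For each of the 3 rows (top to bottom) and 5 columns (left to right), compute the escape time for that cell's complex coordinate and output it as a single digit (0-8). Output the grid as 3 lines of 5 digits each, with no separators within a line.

(row=0, col=0): c = -1.7200 + -0.0800i → escape time 6
(row=0, col=1): c = -1.4650 + -0.0800i → escape time 8
(row=0, col=2): c = -1.2100 + -0.0800i → escape time 8
(row=0, col=3): c = -0.9550 + -0.0800i → escape time 8
(row=0, col=4): c = -0.7000 + -0.0800i → escape time 8
(row=1, col=0): c = -1.7200 + -0.7900i → escape time 2
(row=1, col=1): c = -1.4650 + -0.7900i → escape time 3
(row=1, col=2): c = -1.2100 + -0.7900i → escape time 3
(row=1, col=3): c = -0.9550 + -0.7900i → escape time 3
(row=1, col=4): c = -0.7000 + -0.7900i → escape time 4
(row=2, col=0): c = -1.7200 + -1.5000i → escape time 1
(row=2, col=1): c = -1.4650 + -1.5000i → escape time 1
(row=2, col=2): c = -1.2100 + -1.5000i → escape time 2
(row=2, col=3): c = -0.9550 + -1.5000i → escape time 2
(row=2, col=4): c = -0.7000 + -1.5000i → escape time 2

Answer: 68888
23334
11222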